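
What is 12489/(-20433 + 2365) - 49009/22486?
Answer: -583161133/203138524 ≈ -2.8708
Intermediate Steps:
12489/(-20433 + 2365) - 49009/22486 = 12489/(-18068) - 49009*1/22486 = 12489*(-1/18068) - 49009/22486 = -12489/18068 - 49009/22486 = -583161133/203138524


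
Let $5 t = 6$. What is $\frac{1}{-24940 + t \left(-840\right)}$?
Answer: $- \frac{1}{25948} \approx -3.8539 \cdot 10^{-5}$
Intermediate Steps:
$t = \frac{6}{5}$ ($t = \frac{1}{5} \cdot 6 = \frac{6}{5} \approx 1.2$)
$\frac{1}{-24940 + t \left(-840\right)} = \frac{1}{-24940 + \frac{6}{5} \left(-840\right)} = \frac{1}{-24940 - 1008} = \frac{1}{-25948} = - \frac{1}{25948}$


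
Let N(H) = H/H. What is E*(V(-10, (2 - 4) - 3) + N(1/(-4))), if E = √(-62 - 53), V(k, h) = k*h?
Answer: 51*I*√115 ≈ 546.91*I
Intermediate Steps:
N(H) = 1
V(k, h) = h*k
E = I*√115 (E = √(-115) = I*√115 ≈ 10.724*I)
E*(V(-10, (2 - 4) - 3) + N(1/(-4))) = (I*√115)*(((2 - 4) - 3)*(-10) + 1) = (I*√115)*((-2 - 3)*(-10) + 1) = (I*√115)*(-5*(-10) + 1) = (I*√115)*(50 + 1) = (I*√115)*51 = 51*I*√115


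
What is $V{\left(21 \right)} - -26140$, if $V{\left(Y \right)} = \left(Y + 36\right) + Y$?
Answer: $26218$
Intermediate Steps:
$V{\left(Y \right)} = 36 + 2 Y$ ($V{\left(Y \right)} = \left(36 + Y\right) + Y = 36 + 2 Y$)
$V{\left(21 \right)} - -26140 = \left(36 + 2 \cdot 21\right) - -26140 = \left(36 + 42\right) + 26140 = 78 + 26140 = 26218$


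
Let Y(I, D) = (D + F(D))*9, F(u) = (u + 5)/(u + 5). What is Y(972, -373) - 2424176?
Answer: -2427524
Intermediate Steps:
F(u) = 1 (F(u) = (5 + u)/(5 + u) = 1)
Y(I, D) = 9 + 9*D (Y(I, D) = (D + 1)*9 = (1 + D)*9 = 9 + 9*D)
Y(972, -373) - 2424176 = (9 + 9*(-373)) - 2424176 = (9 - 3357) - 2424176 = -3348 - 2424176 = -2427524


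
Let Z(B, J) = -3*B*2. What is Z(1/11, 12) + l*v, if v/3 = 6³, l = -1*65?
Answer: -463326/11 ≈ -42121.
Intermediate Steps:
Z(B, J) = -6*B
l = -65
v = 648 (v = 3*6³ = 3*216 = 648)
Z(1/11, 12) + l*v = -6/11 - 65*648 = -6*1/11 - 42120 = -6/11 - 42120 = -463326/11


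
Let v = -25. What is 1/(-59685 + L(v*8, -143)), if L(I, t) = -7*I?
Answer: -1/58285 ≈ -1.7157e-5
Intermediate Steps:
1/(-59685 + L(v*8, -143)) = 1/(-59685 - (-175)*8) = 1/(-59685 - 7*(-200)) = 1/(-59685 + 1400) = 1/(-58285) = -1/58285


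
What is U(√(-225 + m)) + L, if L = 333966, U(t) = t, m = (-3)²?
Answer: 333966 + 6*I*√6 ≈ 3.3397e+5 + 14.697*I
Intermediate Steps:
m = 9
U(√(-225 + m)) + L = √(-225 + 9) + 333966 = √(-216) + 333966 = 6*I*√6 + 333966 = 333966 + 6*I*√6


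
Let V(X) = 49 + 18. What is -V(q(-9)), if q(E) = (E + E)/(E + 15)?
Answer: -67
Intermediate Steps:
q(E) = 2*E/(15 + E) (q(E) = (2*E)/(15 + E) = 2*E/(15 + E))
V(X) = 67
-V(q(-9)) = -1*67 = -67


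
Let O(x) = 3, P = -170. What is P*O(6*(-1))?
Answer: -510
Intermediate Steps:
P*O(6*(-1)) = -170*3 = -510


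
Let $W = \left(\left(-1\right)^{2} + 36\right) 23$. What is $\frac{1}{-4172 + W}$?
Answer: $- \frac{1}{3321} \approx -0.00030111$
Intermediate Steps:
$W = 851$ ($W = \left(1 + 36\right) 23 = 37 \cdot 23 = 851$)
$\frac{1}{-4172 + W} = \frac{1}{-4172 + 851} = \frac{1}{-3321} = - \frac{1}{3321}$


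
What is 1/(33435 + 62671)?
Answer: 1/96106 ≈ 1.0405e-5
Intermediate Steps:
1/(33435 + 62671) = 1/96106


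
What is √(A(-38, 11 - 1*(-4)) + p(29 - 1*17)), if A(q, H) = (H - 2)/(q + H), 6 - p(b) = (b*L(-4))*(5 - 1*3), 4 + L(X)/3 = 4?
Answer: 5*√115/23 ≈ 2.3313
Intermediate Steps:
L(X) = 0 (L(X) = -12 + 3*4 = -12 + 12 = 0)
p(b) = 6 (p(b) = 6 - b*0*(5 - 1*3) = 6 - 0*(5 - 3) = 6 - 0*2 = 6 - 1*0 = 6 + 0 = 6)
A(q, H) = (-2 + H)/(H + q)
√(A(-38, 11 - 1*(-4)) + p(29 - 1*17)) = √((-2 + (11 - 1*(-4)))/((11 - 1*(-4)) - 38) + 6) = √((-2 + (11 + 4))/((11 + 4) - 38) + 6) = √((-2 + 15)/(15 - 38) + 6) = √(13/(-23) + 6) = √(-1/23*13 + 6) = √(-13/23 + 6) = √(125/23) = 5*√115/23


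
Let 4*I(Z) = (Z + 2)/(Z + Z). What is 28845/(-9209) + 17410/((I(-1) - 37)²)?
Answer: 7716647555/812316681 ≈ 9.4996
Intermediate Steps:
I(Z) = (2 + Z)/(8*Z) (I(Z) = ((Z + 2)/(Z + Z))/4 = ((2 + Z)/((2*Z)))/4 = ((2 + Z)*(1/(2*Z)))/4 = ((2 + Z)/(2*Z))/4 = (2 + Z)/(8*Z))
28845/(-9209) + 17410/((I(-1) - 37)²) = 28845/(-9209) + 17410/(((⅛)*(2 - 1)/(-1) - 37)²) = 28845*(-1/9209) + 17410/(((⅛)*(-1)*1 - 37)²) = -28845/9209 + 17410/((-⅛ - 37)²) = -28845/9209 + 17410/((-297/8)²) = -28845/9209 + 17410/(88209/64) = -28845/9209 + 17410*(64/88209) = -28845/9209 + 1114240/88209 = 7716647555/812316681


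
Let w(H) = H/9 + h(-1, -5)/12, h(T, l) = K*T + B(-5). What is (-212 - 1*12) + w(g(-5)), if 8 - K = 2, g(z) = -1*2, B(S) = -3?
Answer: -8099/36 ≈ -224.97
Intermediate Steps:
g(z) = -2
K = 6 (K = 8 - 1*2 = 8 - 2 = 6)
h(T, l) = -3 + 6*T (h(T, l) = 6*T - 3 = -3 + 6*T)
w(H) = -¾ + H/9 (w(H) = H/9 + (-3 + 6*(-1))/12 = H*(⅑) + (-3 - 6)*(1/12) = H/9 - 9*1/12 = H/9 - ¾ = -¾ + H/9)
(-212 - 1*12) + w(g(-5)) = (-212 - 1*12) + (-¾ + (⅑)*(-2)) = (-212 - 12) + (-¾ - 2/9) = -224 - 35/36 = -8099/36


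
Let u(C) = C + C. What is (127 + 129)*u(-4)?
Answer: -2048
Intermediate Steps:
u(C) = 2*C
(127 + 129)*u(-4) = (127 + 129)*(2*(-4)) = 256*(-8) = -2048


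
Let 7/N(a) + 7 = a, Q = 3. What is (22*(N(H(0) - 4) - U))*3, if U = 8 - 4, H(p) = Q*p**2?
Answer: -306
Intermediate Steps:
H(p) = 3*p**2
U = 4
N(a) = 7/(-7 + a)
(22*(N(H(0) - 4) - U))*3 = (22*(7/(-7 + (3*0**2 - 4)) - 1*4))*3 = (22*(7/(-7 + (3*0 - 4)) - 4))*3 = (22*(7/(-7 + (0 - 4)) - 4))*3 = (22*(7/(-7 - 4) - 4))*3 = (22*(7/(-11) - 4))*3 = (22*(7*(-1/11) - 4))*3 = (22*(-7/11 - 4))*3 = (22*(-51/11))*3 = -102*3 = -306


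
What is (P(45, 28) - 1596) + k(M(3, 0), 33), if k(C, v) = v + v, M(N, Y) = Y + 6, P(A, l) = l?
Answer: -1502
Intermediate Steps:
M(N, Y) = 6 + Y
k(C, v) = 2*v
(P(45, 28) - 1596) + k(M(3, 0), 33) = (28 - 1596) + 2*33 = -1568 + 66 = -1502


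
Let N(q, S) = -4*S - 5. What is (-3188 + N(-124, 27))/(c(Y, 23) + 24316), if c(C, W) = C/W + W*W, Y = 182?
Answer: -75923/571617 ≈ -0.13282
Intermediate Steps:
N(q, S) = -5 - 4*S
c(C, W) = W² + C/W (c(C, W) = C/W + W² = W² + C/W)
(-3188 + N(-124, 27))/(c(Y, 23) + 24316) = (-3188 + (-5 - 4*27))/((182 + 23³)/23 + 24316) = (-3188 + (-5 - 108))/((182 + 12167)/23 + 24316) = (-3188 - 113)/((1/23)*12349 + 24316) = -3301/(12349/23 + 24316) = -3301/571617/23 = -3301*23/571617 = -75923/571617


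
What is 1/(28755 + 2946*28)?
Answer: 1/111243 ≈ 8.9893e-6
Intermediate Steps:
1/(28755 + 2946*28) = 1/(28755 + 82488) = 1/111243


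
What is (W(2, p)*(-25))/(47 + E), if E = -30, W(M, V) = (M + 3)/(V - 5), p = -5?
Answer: 25/34 ≈ 0.73529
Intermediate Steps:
W(M, V) = (3 + M)/(-5 + V)
(W(2, p)*(-25))/(47 + E) = (((3 + 2)/(-5 - 5))*(-25))/(47 - 30) = ((5/(-10))*(-25))/17 = (-1/10*5*(-25))*(1/17) = -1/2*(-25)*(1/17) = (25/2)*(1/17) = 25/34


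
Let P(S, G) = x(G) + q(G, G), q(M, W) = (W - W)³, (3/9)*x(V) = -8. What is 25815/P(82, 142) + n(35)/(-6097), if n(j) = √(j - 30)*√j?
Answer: -8605/8 - 5*√7/6097 ≈ -1075.6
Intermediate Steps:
x(V) = -24 (x(V) = 3*(-8) = -24)
q(M, W) = 0 (q(M, W) = 0³ = 0)
n(j) = √j*√(-30 + j) (n(j) = √(-30 + j)*√j = √j*√(-30 + j))
P(S, G) = -24 (P(S, G) = -24 + 0 = -24)
25815/P(82, 142) + n(35)/(-6097) = 25815/(-24) + (√35*√(-30 + 35))/(-6097) = 25815*(-1/24) + (√35*√5)*(-1/6097) = -8605/8 + (5*√7)*(-1/6097) = -8605/8 - 5*√7/6097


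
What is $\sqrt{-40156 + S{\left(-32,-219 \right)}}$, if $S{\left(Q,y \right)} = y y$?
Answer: $\sqrt{7805} \approx 88.346$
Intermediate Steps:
$S{\left(Q,y \right)} = y^{2}$
$\sqrt{-40156 + S{\left(-32,-219 \right)}} = \sqrt{-40156 + \left(-219\right)^{2}} = \sqrt{-40156 + 47961} = \sqrt{7805}$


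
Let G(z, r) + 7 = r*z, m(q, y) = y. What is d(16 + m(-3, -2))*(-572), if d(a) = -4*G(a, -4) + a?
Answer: -152152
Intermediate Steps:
G(z, r) = -7 + r*z
d(a) = 28 + 17*a (d(a) = -4*(-7 - 4*a) + a = (28 + 16*a) + a = 28 + 17*a)
d(16 + m(-3, -2))*(-572) = (28 + 17*(16 - 2))*(-572) = (28 + 17*14)*(-572) = (28 + 238)*(-572) = 266*(-572) = -152152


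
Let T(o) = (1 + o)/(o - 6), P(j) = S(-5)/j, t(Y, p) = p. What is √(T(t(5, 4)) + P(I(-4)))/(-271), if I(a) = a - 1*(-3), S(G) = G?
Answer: -√10/542 ≈ -0.0058345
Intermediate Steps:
I(a) = 3 + a (I(a) = a + 3 = 3 + a)
P(j) = -5/j
T(o) = (1 + o)/(-6 + o)
√(T(t(5, 4)) + P(I(-4)))/(-271) = √((1 + 4)/(-6 + 4) - 5/(3 - 4))/(-271) = √(5/(-2) - 5/(-1))*(-1/271) = √(-½*5 - 5*(-1))*(-1/271) = √(-5/2 + 5)*(-1/271) = √(5/2)*(-1/271) = (√10/2)*(-1/271) = -√10/542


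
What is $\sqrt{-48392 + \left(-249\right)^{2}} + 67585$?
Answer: $67585 + \sqrt{13609} \approx 67702.0$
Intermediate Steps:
$\sqrt{-48392 + \left(-249\right)^{2}} + 67585 = \sqrt{-48392 + 62001} + 67585 = \sqrt{13609} + 67585 = 67585 + \sqrt{13609}$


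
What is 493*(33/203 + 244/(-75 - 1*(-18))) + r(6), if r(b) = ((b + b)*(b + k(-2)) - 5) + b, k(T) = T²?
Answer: -761788/399 ≈ -1909.2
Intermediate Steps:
r(b) = -5 + b + 2*b*(4 + b) (r(b) = ((b + b)*(b + (-2)²) - 5) + b = ((2*b)*(b + 4) - 5) + b = ((2*b)*(4 + b) - 5) + b = (2*b*(4 + b) - 5) + b = (-5 + 2*b*(4 + b)) + b = -5 + b + 2*b*(4 + b))
493*(33/203 + 244/(-75 - 1*(-18))) + r(6) = 493*(33/203 + 244/(-75 - 1*(-18))) + (-5 + 2*6² + 9*6) = 493*(33*(1/203) + 244/(-75 + 18)) + (-5 + 2*36 + 54) = 493*(33/203 + 244/(-57)) + (-5 + 72 + 54) = 493*(33/203 + 244*(-1/57)) + 121 = 493*(33/203 - 244/57) + 121 = 493*(-47651/11571) + 121 = -810067/399 + 121 = -761788/399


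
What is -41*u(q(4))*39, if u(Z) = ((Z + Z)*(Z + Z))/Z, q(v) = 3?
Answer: -19188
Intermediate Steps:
u(Z) = 4*Z (u(Z) = ((2*Z)*(2*Z))/Z = (4*Z²)/Z = 4*Z)
-41*u(q(4))*39 = -164*3*39 = -41*12*39 = -492*39 = -19188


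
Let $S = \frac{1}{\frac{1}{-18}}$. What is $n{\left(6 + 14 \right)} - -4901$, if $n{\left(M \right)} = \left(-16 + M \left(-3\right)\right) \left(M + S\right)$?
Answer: $4749$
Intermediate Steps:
$S = -18$ ($S = \frac{1}{- \frac{1}{18}} = -18$)
$n{\left(M \right)} = \left(-18 + M\right) \left(-16 - 3 M\right)$ ($n{\left(M \right)} = \left(-16 + M \left(-3\right)\right) \left(M - 18\right) = \left(-16 - 3 M\right) \left(-18 + M\right) = \left(-18 + M\right) \left(-16 - 3 M\right)$)
$n{\left(6 + 14 \right)} - -4901 = \left(288 - 3 \left(6 + 14\right)^{2} + 38 \left(6 + 14\right)\right) - -4901 = \left(288 - 3 \cdot 20^{2} + 38 \cdot 20\right) + 4901 = \left(288 - 1200 + 760\right) + 4901 = -152 + 4901 = 4749$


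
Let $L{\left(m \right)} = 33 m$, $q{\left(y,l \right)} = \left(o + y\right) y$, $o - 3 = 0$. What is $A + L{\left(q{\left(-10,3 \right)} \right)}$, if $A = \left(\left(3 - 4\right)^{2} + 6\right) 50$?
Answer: $2660$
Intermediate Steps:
$o = 3$ ($o = 3 + 0 = 3$)
$q{\left(y,l \right)} = y \left(3 + y\right)$ ($q{\left(y,l \right)} = \left(3 + y\right) y = y \left(3 + y\right)$)
$A = 350$ ($A = \left(\left(-1\right)^{2} + 6\right) 50 = \left(1 + 6\right) 50 = 7 \cdot 50 = 350$)
$A + L{\left(q{\left(-10,3 \right)} \right)} = 350 + 33 \left(- 10 \left(3 - 10\right)\right) = 350 + 33 \left(\left(-10\right) \left(-7\right)\right) = 350 + 33 \cdot 70 = 350 + 2310 = 2660$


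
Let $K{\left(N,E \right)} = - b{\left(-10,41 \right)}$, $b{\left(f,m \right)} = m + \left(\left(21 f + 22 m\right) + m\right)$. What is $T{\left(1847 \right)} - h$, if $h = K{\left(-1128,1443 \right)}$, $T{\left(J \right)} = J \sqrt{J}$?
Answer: $774 + 1847 \sqrt{1847} \approx 80152.0$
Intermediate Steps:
$T{\left(J \right)} = J^{\frac{3}{2}}$
$b{\left(f,m \right)} = 21 f + 24 m$ ($b{\left(f,m \right)} = m + \left(21 f + 23 m\right) = 21 f + 24 m$)
$K{\left(N,E \right)} = -774$ ($K{\left(N,E \right)} = - (21 \left(-10\right) + 24 \cdot 41) = - (-210 + 984) = \left(-1\right) 774 = -774$)
$h = -774$
$T{\left(1847 \right)} - h = 1847^{\frac{3}{2}} - -774 = 1847 \sqrt{1847} + 774 = 774 + 1847 \sqrt{1847}$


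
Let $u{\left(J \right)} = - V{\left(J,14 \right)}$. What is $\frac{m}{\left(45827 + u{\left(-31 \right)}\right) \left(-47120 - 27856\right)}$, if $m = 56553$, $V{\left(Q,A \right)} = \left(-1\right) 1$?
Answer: $- \frac{18851}{1145333376} \approx -1.6459 \cdot 10^{-5}$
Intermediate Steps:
$V{\left(Q,A \right)} = -1$
$u{\left(J \right)} = 1$ ($u{\left(J \right)} = \left(-1\right) \left(-1\right) = 1$)
$\frac{m}{\left(45827 + u{\left(-31 \right)}\right) \left(-47120 - 27856\right)} = \frac{56553}{\left(45827 + 1\right) \left(-47120 - 27856\right)} = \frac{56553}{45828 \left(-74976\right)} = \frac{56553}{-3436000128} = 56553 \left(- \frac{1}{3436000128}\right) = - \frac{18851}{1145333376}$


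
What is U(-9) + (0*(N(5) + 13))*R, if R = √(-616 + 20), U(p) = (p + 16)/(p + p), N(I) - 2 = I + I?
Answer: -7/18 ≈ -0.38889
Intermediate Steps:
N(I) = 2 + 2*I (N(I) = 2 + (I + I) = 2 + 2*I)
U(p) = (16 + p)/(2*p) (U(p) = (16 + p)/((2*p)) = (16 + p)*(1/(2*p)) = (16 + p)/(2*p))
R = 2*I*√149 (R = √(-596) = 2*I*√149 ≈ 24.413*I)
U(-9) + (0*(N(5) + 13))*R = (½)*(16 - 9)/(-9) + (0*((2 + 2*5) + 13))*(2*I*√149) = (½)*(-⅑)*7 + (0*((2 + 10) + 13))*(2*I*√149) = -7/18 + (0*(12 + 13))*(2*I*√149) = -7/18 + (0*25)*(2*I*√149) = -7/18 + 0*(2*I*√149) = -7/18 + 0 = -7/18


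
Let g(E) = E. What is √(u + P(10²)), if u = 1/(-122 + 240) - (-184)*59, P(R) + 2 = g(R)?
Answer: √152523614/118 ≈ 104.66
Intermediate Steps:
P(R) = -2 + R
u = 1281009/118 (u = 1/118 - 184*(-59) = 1/118 + 10856 = 1281009/118 ≈ 10856.)
√(u + P(10²)) = √(1281009/118 + (-2 + 10²)) = √(1281009/118 + (-2 + 100)) = √(1281009/118 + 98) = √(1292573/118) = √152523614/118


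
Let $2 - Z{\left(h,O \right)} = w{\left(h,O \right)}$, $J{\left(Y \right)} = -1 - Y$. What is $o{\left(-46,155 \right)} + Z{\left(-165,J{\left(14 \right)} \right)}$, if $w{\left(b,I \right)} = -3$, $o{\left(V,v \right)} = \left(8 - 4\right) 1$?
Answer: $9$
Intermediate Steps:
$o{\left(V,v \right)} = 4$ ($o{\left(V,v \right)} = 4 \cdot 1 = 4$)
$Z{\left(h,O \right)} = 5$ ($Z{\left(h,O \right)} = 2 - -3 = 2 + 3 = 5$)
$o{\left(-46,155 \right)} + Z{\left(-165,J{\left(14 \right)} \right)} = 4 + 5 = 9$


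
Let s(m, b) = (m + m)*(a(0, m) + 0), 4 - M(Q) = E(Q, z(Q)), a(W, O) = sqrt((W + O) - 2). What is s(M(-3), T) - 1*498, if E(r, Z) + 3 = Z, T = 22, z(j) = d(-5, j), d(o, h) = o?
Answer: -498 + 24*sqrt(10) ≈ -422.11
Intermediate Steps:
z(j) = -5
E(r, Z) = -3 + Z
a(W, O) = sqrt(-2 + O + W) (a(W, O) = sqrt((O + W) - 2) = sqrt(-2 + O + W))
M(Q) = 12 (M(Q) = 4 - (-3 - 5) = 4 - 1*(-8) = 4 + 8 = 12)
s(m, b) = 2*m*sqrt(-2 + m) (s(m, b) = (m + m)*(sqrt(-2 + m + 0) + 0) = (2*m)*(sqrt(-2 + m) + 0) = (2*m)*sqrt(-2 + m) = 2*m*sqrt(-2 + m))
s(M(-3), T) - 1*498 = 2*12*sqrt(-2 + 12) - 1*498 = 2*12*sqrt(10) - 498 = 24*sqrt(10) - 498 = -498 + 24*sqrt(10)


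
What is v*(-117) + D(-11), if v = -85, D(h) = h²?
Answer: 10066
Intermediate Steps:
v*(-117) + D(-11) = -85*(-117) + (-11)² = 9945 + 121 = 10066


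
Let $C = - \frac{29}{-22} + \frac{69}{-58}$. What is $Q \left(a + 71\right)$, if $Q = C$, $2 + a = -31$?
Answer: $\frac{1558}{319} \approx 4.884$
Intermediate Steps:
$C = \frac{41}{319}$ ($C = \left(-29\right) \left(- \frac{1}{22}\right) + 69 \left(- \frac{1}{58}\right) = \frac{29}{22} - \frac{69}{58} = \frac{41}{319} \approx 0.12853$)
$a = -33$ ($a = -2 - 31 = -33$)
$Q = \frac{41}{319} \approx 0.12853$
$Q \left(a + 71\right) = \frac{41 \left(-33 + 71\right)}{319} = \frac{41}{319} \cdot 38 = \frac{1558}{319}$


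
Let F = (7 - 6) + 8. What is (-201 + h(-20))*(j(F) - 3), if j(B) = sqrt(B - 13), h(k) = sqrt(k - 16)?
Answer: 591 - 420*I ≈ 591.0 - 420.0*I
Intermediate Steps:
h(k) = sqrt(-16 + k)
F = 9 (F = 1 + 8 = 9)
j(B) = sqrt(-13 + B)
(-201 + h(-20))*(j(F) - 3) = (-201 + sqrt(-16 - 20))*(sqrt(-13 + 9) - 3) = (-201 + sqrt(-36))*(sqrt(-4) - 3) = (-201 + 6*I)*(2*I - 3) = (-201 + 6*I)*(-3 + 2*I)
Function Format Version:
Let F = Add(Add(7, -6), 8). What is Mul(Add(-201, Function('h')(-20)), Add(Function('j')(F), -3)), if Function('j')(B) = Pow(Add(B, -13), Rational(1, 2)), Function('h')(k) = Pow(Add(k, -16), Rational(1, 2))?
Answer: Add(591, Mul(-420, I)) ≈ Add(591.00, Mul(-420.00, I))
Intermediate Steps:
Function('h')(k) = Pow(Add(-16, k), Rational(1, 2))
F = 9 (F = Add(1, 8) = 9)
Function('j')(B) = Pow(Add(-13, B), Rational(1, 2))
Mul(Add(-201, Function('h')(-20)), Add(Function('j')(F), -3)) = Mul(Add(-201, Pow(Add(-16, -20), Rational(1, 2))), Add(Pow(Add(-13, 9), Rational(1, 2)), -3)) = Mul(Add(-201, Pow(-36, Rational(1, 2))), Add(Pow(-4, Rational(1, 2)), -3)) = Mul(Add(-201, Mul(6, I)), Add(Mul(2, I), -3)) = Mul(Add(-201, Mul(6, I)), Add(-3, Mul(2, I)))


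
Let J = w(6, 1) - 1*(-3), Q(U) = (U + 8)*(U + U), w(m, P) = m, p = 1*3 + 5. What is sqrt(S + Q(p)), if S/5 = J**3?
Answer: sqrt(3901) ≈ 62.458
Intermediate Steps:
p = 8 (p = 3 + 5 = 8)
Q(U) = 2*U*(8 + U) (Q(U) = (8 + U)*(2*U) = 2*U*(8 + U))
J = 9 (J = 6 - 1*(-3) = 6 + 3 = 9)
S = 3645 (S = 5*9**3 = 5*729 = 3645)
sqrt(S + Q(p)) = sqrt(3645 + 2*8*(8 + 8)) = sqrt(3645 + 2*8*16) = sqrt(3645 + 256) = sqrt(3901)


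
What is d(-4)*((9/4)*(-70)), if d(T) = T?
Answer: 630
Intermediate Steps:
d(-4)*((9/4)*(-70)) = -4*9/4*(-70) = -4*9*(1/4)*(-70) = -9*(-70) = -4*(-315/2) = 630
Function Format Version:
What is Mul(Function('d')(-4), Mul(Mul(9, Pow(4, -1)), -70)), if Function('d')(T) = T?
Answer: 630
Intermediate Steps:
Mul(Function('d')(-4), Mul(Mul(9, Pow(4, -1)), -70)) = Mul(-4, Mul(Mul(9, Pow(4, -1)), -70)) = Mul(-4, Mul(Mul(9, Rational(1, 4)), -70)) = Mul(-4, Mul(Rational(9, 4), -70)) = Mul(-4, Rational(-315, 2)) = 630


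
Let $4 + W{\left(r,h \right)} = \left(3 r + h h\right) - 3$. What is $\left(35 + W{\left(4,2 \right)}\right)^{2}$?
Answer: $1936$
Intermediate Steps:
$W{\left(r,h \right)} = -7 + h^{2} + 3 r$ ($W{\left(r,h \right)} = -4 - \left(3 - 3 r - h h\right) = -4 - \left(3 - h^{2} - 3 r\right) = -4 + \left(-3 + h^{2} + 3 r\right) = -7 + h^{2} + 3 r$)
$\left(35 + W{\left(4,2 \right)}\right)^{2} = \left(35 + \left(-7 + 2^{2} + 3 \cdot 4\right)\right)^{2} = \left(35 + \left(-7 + 4 + 12\right)\right)^{2} = \left(35 + 9\right)^{2} = 44^{2} = 1936$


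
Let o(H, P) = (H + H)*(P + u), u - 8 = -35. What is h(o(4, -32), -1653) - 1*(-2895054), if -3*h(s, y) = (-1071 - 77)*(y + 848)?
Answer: 7761022/3 ≈ 2.5870e+6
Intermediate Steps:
u = -27 (u = 8 - 35 = -27)
o(H, P) = 2*H*(-27 + P) (o(H, P) = (H + H)*(P - 27) = (2*H)*(-27 + P) = 2*H*(-27 + P))
h(s, y) = 973504/3 + 1148*y/3 (h(s, y) = -(-1071 - 77)*(y + 848)/3 = -(-1148)*(848 + y)/3 = -(-973504 - 1148*y)/3 = 973504/3 + 1148*y/3)
h(o(4, -32), -1653) - 1*(-2895054) = (973504/3 + (1148/3)*(-1653)) - 1*(-2895054) = (973504/3 - 632548) + 2895054 = -924140/3 + 2895054 = 7761022/3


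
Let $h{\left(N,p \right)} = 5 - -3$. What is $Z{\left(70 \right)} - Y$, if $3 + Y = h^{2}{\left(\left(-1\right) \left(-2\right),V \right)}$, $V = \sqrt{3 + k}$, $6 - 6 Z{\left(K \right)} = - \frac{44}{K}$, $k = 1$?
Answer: $- \frac{6289}{105} \approx -59.895$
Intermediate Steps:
$Z{\left(K \right)} = 1 + \frac{22}{3 K}$ ($Z{\left(K \right)} = 1 - \frac{\left(-44\right) \frac{1}{K}}{6} = 1 + \frac{22}{3 K}$)
$V = 2$ ($V = \sqrt{3 + 1} = \sqrt{4} = 2$)
$h{\left(N,p \right)} = 8$ ($h{\left(N,p \right)} = 5 + 3 = 8$)
$Y = 61$ ($Y = -3 + 8^{2} = -3 + 64 = 61$)
$Z{\left(70 \right)} - Y = \frac{\frac{22}{3} + 70}{70} - 61 = \frac{1}{70} \cdot \frac{232}{3} - 61 = \frac{116}{105} - 61 = - \frac{6289}{105}$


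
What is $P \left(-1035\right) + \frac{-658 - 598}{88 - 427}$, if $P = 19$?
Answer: $- \frac{6665179}{339} \approx -19661.0$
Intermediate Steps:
$P \left(-1035\right) + \frac{-658 - 598}{88 - 427} = 19 \left(-1035\right) + \frac{-658 - 598}{88 - 427} = -19665 - \frac{1256}{-339} = -19665 - - \frac{1256}{339} = -19665 + \frac{1256}{339} = - \frac{6665179}{339}$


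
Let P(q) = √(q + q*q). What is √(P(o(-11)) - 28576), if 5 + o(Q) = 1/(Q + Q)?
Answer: √(-13830784 + 22*√9879)/22 ≈ 169.03*I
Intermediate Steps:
o(Q) = -5 + 1/(2*Q) (o(Q) = -5 + 1/(Q + Q) = -5 + 1/(2*Q))
P(q) = √(q + q²)
√(P(o(-11)) - 28576) = √(√((-5 + (½)/(-11))*(1 + (-5 + (½)/(-11)))) - 28576) = √(√((-5 + (½)*(-1/11))*(1 + (-5 + (½)*(-1/11)))) - 28576) = √(√((-5 - 1/22)*(1 + (-5 - 1/22))) - 28576) = √(√(-111*(1 - 111/22)/22) - 28576) = √(√(-111/22*(-89/22)) - 28576) = √(√(9879/484) - 28576) = √(√9879/22 - 28576) = √(-28576 + √9879/22)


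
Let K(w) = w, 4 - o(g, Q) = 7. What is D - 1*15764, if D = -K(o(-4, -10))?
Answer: -15761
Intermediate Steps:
o(g, Q) = -3 (o(g, Q) = 4 - 1*7 = 4 - 7 = -3)
D = 3 (D = -1*(-3) = 3)
D - 1*15764 = 3 - 1*15764 = 3 - 15764 = -15761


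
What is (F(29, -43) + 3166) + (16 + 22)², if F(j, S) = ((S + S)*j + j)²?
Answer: 6080835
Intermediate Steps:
F(j, S) = (j + 2*S*j)² (F(j, S) = ((2*S)*j + j)² = (2*S*j + j)² = (j + 2*S*j)²)
(F(29, -43) + 3166) + (16 + 22)² = (29²*(1 + 2*(-43))² + 3166) + (16 + 22)² = (841*(1 - 86)² + 3166) + 38² = (841*(-85)² + 3166) + 1444 = (841*7225 + 3166) + 1444 = (6076225 + 3166) + 1444 = 6079391 + 1444 = 6080835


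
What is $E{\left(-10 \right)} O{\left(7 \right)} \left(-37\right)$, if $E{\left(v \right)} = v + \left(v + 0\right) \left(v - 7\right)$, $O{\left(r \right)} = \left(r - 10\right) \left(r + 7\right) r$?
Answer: $1740480$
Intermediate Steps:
$O{\left(r \right)} = r \left(-10 + r\right) \left(7 + r\right)$ ($O{\left(r \right)} = \left(-10 + r\right) \left(7 + r\right) r = r \left(-10 + r\right) \left(7 + r\right)$)
$E{\left(v \right)} = v + v \left(-7 + v\right)$
$E{\left(-10 \right)} O{\left(7 \right)} \left(-37\right) = - 10 \left(-6 - 10\right) 7 \left(-70 + 7^{2} - 21\right) \left(-37\right) = \left(-10\right) \left(-16\right) 7 \left(-70 + 49 - 21\right) \left(-37\right) = 160 \cdot 7 \left(-42\right) \left(-37\right) = 160 \left(-294\right) \left(-37\right) = \left(-47040\right) \left(-37\right) = 1740480$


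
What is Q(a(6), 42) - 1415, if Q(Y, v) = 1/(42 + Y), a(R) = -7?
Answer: -49524/35 ≈ -1415.0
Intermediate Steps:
Q(a(6), 42) - 1415 = 1/(42 - 7) - 1415 = 1/35 - 1415 = -49524/35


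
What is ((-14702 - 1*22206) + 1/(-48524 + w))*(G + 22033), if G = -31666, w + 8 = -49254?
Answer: 2674332495549/7522 ≈ 3.5553e+8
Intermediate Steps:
w = -49262 (w = -8 - 49254 = -49262)
((-14702 - 1*22206) + 1/(-48524 + w))*(G + 22033) = ((-14702 - 1*22206) + 1/(-48524 - 49262))*(-31666 + 22033) = ((-14702 - 22206) + 1/(-97786))*(-9633) = (-36908 - 1/97786)*(-9633) = -3609085689/97786*(-9633) = 2674332495549/7522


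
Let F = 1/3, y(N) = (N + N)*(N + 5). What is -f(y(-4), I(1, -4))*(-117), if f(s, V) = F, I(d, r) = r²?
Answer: 39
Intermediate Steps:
y(N) = 2*N*(5 + N) (y(N) = (2*N)*(5 + N) = 2*N*(5 + N))
F = ⅓ ≈ 0.33333
f(s, V) = ⅓
-f(y(-4), I(1, -4))*(-117) = -1*⅓*(-117) = -⅓*(-117) = 39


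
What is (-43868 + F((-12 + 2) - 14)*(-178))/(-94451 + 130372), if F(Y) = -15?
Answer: -41198/35921 ≈ -1.1469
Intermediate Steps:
(-43868 + F((-12 + 2) - 14)*(-178))/(-94451 + 130372) = (-43868 - 15*(-178))/(-94451 + 130372) = (-43868 + 2670)/35921 = -41198*1/35921 = -41198/35921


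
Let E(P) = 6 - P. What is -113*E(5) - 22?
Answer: -135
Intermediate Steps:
-113*E(5) - 22 = -113*(6 - 1*5) - 22 = -113*(6 - 5) - 22 = -113*1 - 22 = -113 - 22 = -135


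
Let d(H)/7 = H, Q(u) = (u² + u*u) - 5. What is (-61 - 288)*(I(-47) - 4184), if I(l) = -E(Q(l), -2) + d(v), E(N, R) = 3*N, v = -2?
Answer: 6085513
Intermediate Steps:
Q(u) = -5 + 2*u² (Q(u) = (u² + u²) - 5 = 2*u² - 5 = -5 + 2*u²)
d(H) = 7*H
I(l) = 1 - 6*l² (I(l) = -3*(-5 + 2*l²) + 7*(-2) = -(-15 + 6*l²) - 14 = (15 - 6*l²) - 14 = 1 - 6*l²)
(-61 - 288)*(I(-47) - 4184) = (-61 - 288)*((1 - 6*(-47)²) - 4184) = -349*((1 - 6*2209) - 4184) = -349*((1 - 13254) - 4184) = -349*(-13253 - 4184) = -349*(-17437) = 6085513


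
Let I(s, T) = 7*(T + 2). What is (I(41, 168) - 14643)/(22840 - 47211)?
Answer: 13453/24371 ≈ 0.55201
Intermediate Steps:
I(s, T) = 14 + 7*T (I(s, T) = 7*(2 + T) = 14 + 7*T)
(I(41, 168) - 14643)/(22840 - 47211) = ((14 + 7*168) - 14643)/(22840 - 47211) = ((14 + 1176) - 14643)/(-24371) = (1190 - 14643)*(-1/24371) = -13453*(-1/24371) = 13453/24371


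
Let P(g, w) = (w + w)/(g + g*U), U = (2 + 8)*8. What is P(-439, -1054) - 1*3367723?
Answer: -119752860049/35559 ≈ -3.3677e+6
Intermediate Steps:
U = 80 (U = 10*8 = 80)
P(g, w) = 2*w/(81*g) (P(g, w) = (w + w)/(g + g*80) = (2*w)/(g + 80*g) = (2*w)/((81*g)) = (2*w)*(1/(81*g)) = 2*w/(81*g))
P(-439, -1054) - 1*3367723 = (2/81)*(-1054)/(-439) - 1*3367723 = (2/81)*(-1054)*(-1/439) - 3367723 = 2108/35559 - 3367723 = -119752860049/35559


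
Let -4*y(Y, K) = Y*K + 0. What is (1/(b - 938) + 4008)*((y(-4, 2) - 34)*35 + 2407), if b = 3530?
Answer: 1485589391/288 ≈ 5.1583e+6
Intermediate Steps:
y(Y, K) = -K*Y/4 (y(Y, K) = -(Y*K + 0)/4 = -(K*Y + 0)/4 = -K*Y/4)
(1/(b - 938) + 4008)*((y(-4, 2) - 34)*35 + 2407) = (1/(3530 - 938) + 4008)*((-1/4*2*(-4) - 34)*35 + 2407) = (1/2592 + 4008)*((2 - 34)*35 + 2407) = (1/2592 + 4008)*(-32*35 + 2407) = 10388737*(-1120 + 2407)/2592 = (10388737/2592)*1287 = 1485589391/288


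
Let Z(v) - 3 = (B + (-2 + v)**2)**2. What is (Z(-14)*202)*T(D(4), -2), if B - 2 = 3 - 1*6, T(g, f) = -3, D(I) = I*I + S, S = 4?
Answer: -39406968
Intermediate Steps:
D(I) = 4 + I**2 (D(I) = I*I + 4 = I**2 + 4 = 4 + I**2)
B = -1 (B = 2 + (3 - 1*6) = 2 + (3 - 6) = 2 - 3 = -1)
Z(v) = 3 + (-1 + (-2 + v)**2)**2
(Z(-14)*202)*T(D(4), -2) = ((3 + (-1 + (-2 - 14)**2)**2)*202)*(-3) = ((3 + (-1 + (-16)**2)**2)*202)*(-3) = ((3 + (-1 + 256)**2)*202)*(-3) = ((3 + 255**2)*202)*(-3) = ((3 + 65025)*202)*(-3) = (65028*202)*(-3) = 13135656*(-3) = -39406968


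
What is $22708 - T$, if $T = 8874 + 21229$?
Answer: $-7395$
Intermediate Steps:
$T = 30103$
$22708 - T = 22708 - 30103 = -7395$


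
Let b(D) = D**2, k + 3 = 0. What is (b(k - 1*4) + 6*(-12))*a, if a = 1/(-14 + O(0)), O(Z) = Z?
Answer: 23/14 ≈ 1.6429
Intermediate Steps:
k = -3 (k = -3 + 0 = -3)
a = -1/14 (a = 1/(-14 + 0) = 1/(-14) = -1/14 ≈ -0.071429)
(b(k - 1*4) + 6*(-12))*a = ((-3 - 1*4)**2 + 6*(-12))*(-1/14) = ((-3 - 4)**2 - 72)*(-1/14) = ((-7)**2 - 72)*(-1/14) = (49 - 72)*(-1/14) = -23*(-1/14) = 23/14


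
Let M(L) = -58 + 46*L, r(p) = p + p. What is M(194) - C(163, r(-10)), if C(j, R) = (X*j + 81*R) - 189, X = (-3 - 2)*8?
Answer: 17195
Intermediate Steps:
r(p) = 2*p
X = -40 (X = -5*8 = -40)
C(j, R) = -189 - 40*j + 81*R (C(j, R) = (-40*j + 81*R) - 189 = -189 - 40*j + 81*R)
M(194) - C(163, r(-10)) = (-58 + 46*194) - (-189 - 40*163 + 81*(2*(-10))) = (-58 + 8924) - (-189 - 6520 + 81*(-20)) = 8866 - (-189 - 6520 - 1620) = 8866 - 1*(-8329) = 8866 + 8329 = 17195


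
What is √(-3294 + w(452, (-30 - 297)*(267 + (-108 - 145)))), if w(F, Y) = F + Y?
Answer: 2*I*√1855 ≈ 86.139*I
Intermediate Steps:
√(-3294 + w(452, (-30 - 297)*(267 + (-108 - 145)))) = √(-3294 + (452 + (-30 - 297)*(267 + (-108 - 145)))) = √(-3294 + (452 - 327*(267 - 253))) = √(-3294 + (452 - 327*14)) = √(-3294 + (452 - 4578)) = √(-3294 - 4126) = √(-7420) = 2*I*√1855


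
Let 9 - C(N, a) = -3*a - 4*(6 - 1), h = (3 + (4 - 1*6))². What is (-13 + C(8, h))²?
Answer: 361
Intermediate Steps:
h = 1 (h = (3 + (4 - 6))² = (3 - 2)² = 1² = 1)
C(N, a) = 29 + 3*a (C(N, a) = 9 - (-3*a - 4*(6 - 1)) = 9 - (-3*a - 4*5) = 9 - (-3*a - 20) = 9 - (-20 - 3*a) = 9 + (20 + 3*a) = 29 + 3*a)
(-13 + C(8, h))² = (-13 + (29 + 3*1))² = (-13 + (29 + 3))² = (-13 + 32)² = 19² = 361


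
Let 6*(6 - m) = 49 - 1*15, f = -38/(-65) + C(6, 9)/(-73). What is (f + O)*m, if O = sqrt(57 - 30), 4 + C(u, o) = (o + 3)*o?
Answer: -3986/14235 + sqrt(3) ≈ 1.4520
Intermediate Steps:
C(u, o) = -4 + o*(3 + o) (C(u, o) = -4 + (o + 3)*o = -4 + (3 + o)*o = -4 + o*(3 + o))
f = -3986/4745 (f = -38/(-65) + (-4 + 9**2 + 3*9)/(-73) = -38*(-1/65) + (-4 + 81 + 27)*(-1/73) = 38/65 + 104*(-1/73) = 38/65 - 104/73 = -3986/4745 ≈ -0.84004)
m = 1/3 (m = 6 - (49 - 1*15)/6 = 6 - (49 - 15)/6 = 6 - 1/6*34 = 6 - 17/3 = 1/3 ≈ 0.33333)
O = 3*sqrt(3) (O = sqrt(27) = 3*sqrt(3) ≈ 5.1962)
(f + O)*m = (-3986/4745 + 3*sqrt(3))*(1/3) = -3986/14235 + sqrt(3)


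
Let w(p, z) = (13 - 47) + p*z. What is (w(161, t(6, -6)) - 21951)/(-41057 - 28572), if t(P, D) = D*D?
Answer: 16189/69629 ≈ 0.23250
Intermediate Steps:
t(P, D) = D²
w(p, z) = -34 + p*z
(w(161, t(6, -6)) - 21951)/(-41057 - 28572) = ((-34 + 161*(-6)²) - 21951)/(-41057 - 28572) = ((-34 + 161*36) - 21951)/(-69629) = ((-34 + 5796) - 21951)*(-1/69629) = (5762 - 21951)*(-1/69629) = -16189*(-1/69629) = 16189/69629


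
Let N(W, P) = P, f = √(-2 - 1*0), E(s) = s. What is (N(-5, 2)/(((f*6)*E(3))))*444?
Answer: -74*I*√2/3 ≈ -34.884*I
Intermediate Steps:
f = I*√2 (f = √(-2 + 0) = √(-2) = I*√2 ≈ 1.4142*I)
(N(-5, 2)/(((f*6)*E(3))))*444 = (2/((((I*√2)*6)*3)))*444 = (2/(((6*I*√2)*3)))*444 = (2/((18*I*√2)))*444 = (2*(-I*√2/36))*444 = -I*√2/18*444 = -74*I*√2/3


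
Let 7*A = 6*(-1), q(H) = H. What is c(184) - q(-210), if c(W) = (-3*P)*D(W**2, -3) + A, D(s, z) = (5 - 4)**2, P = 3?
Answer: 1401/7 ≈ 200.14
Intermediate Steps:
A = -6/7 (A = (6*(-1))/7 = (1/7)*(-6) = -6/7 ≈ -0.85714)
D(s, z) = 1 (D(s, z) = 1**2 = 1)
c(W) = -69/7 (c(W) = -3*3*1 - 6/7 = -9*1 - 6/7 = -9 - 6/7 = -69/7)
c(184) - q(-210) = -69/7 - 1*(-210) = -69/7 + 210 = 1401/7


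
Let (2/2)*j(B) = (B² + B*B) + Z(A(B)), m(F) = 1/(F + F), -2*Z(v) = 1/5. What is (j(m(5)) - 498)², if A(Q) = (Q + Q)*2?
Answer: 155052304/625 ≈ 2.4808e+5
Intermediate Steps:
A(Q) = 4*Q (A(Q) = (2*Q)*2 = 4*Q)
Z(v) = -⅒ (Z(v) = -½/5 = -½*⅕ = -⅒)
m(F) = 1/(2*F)
j(B) = -⅒ + 2*B² (j(B) = (B² + B*B) - ⅒ = (B² + B²) - ⅒ = 2*B² - ⅒ = -⅒ + 2*B²)
(j(m(5)) - 498)² = ((-⅒ + 2*((½)/5)²) - 498)² = ((-⅒ + 2*((½)*(⅕))²) - 498)² = ((-⅒ + 2*(⅒)²) - 498)² = ((-⅒ + 2*(1/100)) - 498)² = ((-⅒ + 1/50) - 498)² = (-2/25 - 498)² = (-12452/25)² = 155052304/625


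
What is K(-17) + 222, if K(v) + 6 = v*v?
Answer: 505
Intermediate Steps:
K(v) = -6 + v² (K(v) = -6 + v*v = -6 + v²)
K(-17) + 222 = (-6 + (-17)²) + 222 = (-6 + 289) + 222 = 283 + 222 = 505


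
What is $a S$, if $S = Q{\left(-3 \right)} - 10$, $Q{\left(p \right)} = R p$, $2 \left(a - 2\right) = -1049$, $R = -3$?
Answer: $\frac{1045}{2} \approx 522.5$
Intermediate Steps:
$a = - \frac{1045}{2}$ ($a = 2 + \frac{1}{2} \left(-1049\right) = 2 - \frac{1049}{2} = - \frac{1045}{2} \approx -522.5$)
$Q{\left(p \right)} = - 3 p$
$S = -1$ ($S = \left(-3\right) \left(-3\right) - 10 = 9 - 10 = -1$)
$a S = \left(- \frac{1045}{2}\right) \left(-1\right) = \frac{1045}{2}$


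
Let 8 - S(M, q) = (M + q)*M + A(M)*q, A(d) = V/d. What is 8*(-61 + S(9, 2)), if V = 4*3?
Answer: -3712/3 ≈ -1237.3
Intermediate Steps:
V = 12
A(d) = 12/d
S(M, q) = 8 - M*(M + q) - 12*q/M (S(M, q) = 8 - ((M + q)*M + (12/M)*q) = 8 - (M*(M + q) + 12*q/M) = 8 + (-M*(M + q) - 12*q/M) = 8 - M*(M + q) - 12*q/M)
8*(-61 + S(9, 2)) = 8*(-61 + (8 - 1*9² - 1*9*2 - 12*2/9)) = 8*(-61 + (8 - 1*81 - 18 - 12*2*⅑)) = 8*(-61 + (8 - 81 - 18 - 8/3)) = 8*(-61 - 281/3) = 8*(-464/3) = -3712/3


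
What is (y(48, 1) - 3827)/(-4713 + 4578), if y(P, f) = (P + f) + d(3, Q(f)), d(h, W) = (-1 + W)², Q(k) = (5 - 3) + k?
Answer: 1258/45 ≈ 27.956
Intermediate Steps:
Q(k) = 2 + k
y(P, f) = P + f + (1 + f)² (y(P, f) = (P + f) + (-1 + (2 + f))² = (P + f) + (1 + f)² = P + f + (1 + f)²)
(y(48, 1) - 3827)/(-4713 + 4578) = ((48 + 1 + (1 + 1)²) - 3827)/(-4713 + 4578) = ((48 + 1 + 2²) - 3827)/(-135) = ((48 + 1 + 4) - 3827)*(-1/135) = (53 - 3827)*(-1/135) = -3774*(-1/135) = 1258/45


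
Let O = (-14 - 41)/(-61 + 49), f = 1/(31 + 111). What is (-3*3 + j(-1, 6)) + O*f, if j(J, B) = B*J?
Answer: -25505/1704 ≈ -14.968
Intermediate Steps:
f = 1/142 ≈ 0.0070423
O = 55/12 (O = -55/(-12) = -55*(-1/12) = 55/12 ≈ 4.5833)
(-3*3 + j(-1, 6)) + O*f = (-3*3 + 6*(-1)) + (55/12)*(1/142) = (-9 - 6) + 55/1704 = -15 + 55/1704 = -25505/1704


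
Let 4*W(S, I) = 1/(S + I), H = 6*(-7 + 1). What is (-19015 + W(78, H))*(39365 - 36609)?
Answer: -2201023591/42 ≈ -5.2405e+7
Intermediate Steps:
H = -36 (H = 6*(-6) = -36)
W(S, I) = 1/(4*(I + S)) (W(S, I) = 1/(4*(S + I)) = 1/(4*(I + S)))
(-19015 + W(78, H))*(39365 - 36609) = (-19015 + 1/(4*(-36 + 78)))*(39365 - 36609) = (-19015 + (1/4)/42)*2756 = (-19015 + (1/4)*(1/42))*2756 = (-19015 + 1/168)*2756 = -3194519/168*2756 = -2201023591/42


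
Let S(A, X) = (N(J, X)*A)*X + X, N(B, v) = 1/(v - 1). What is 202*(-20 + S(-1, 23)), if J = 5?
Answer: 4343/11 ≈ 394.82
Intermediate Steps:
N(B, v) = 1/(-1 + v)
S(A, X) = X + A*X/(-1 + X) (S(A, X) = (A/(-1 + X))*X + X = A*X/(-1 + X) + X = X + A*X/(-1 + X))
202*(-20 + S(-1, 23)) = 202*(-20 + 23*(-1 - 1 + 23)/(-1 + 23)) = 202*(-20 + 23*21/22) = 202*(-20 + 23*(1/22)*21) = 202*(-20 + 483/22) = 202*(43/22) = 4343/11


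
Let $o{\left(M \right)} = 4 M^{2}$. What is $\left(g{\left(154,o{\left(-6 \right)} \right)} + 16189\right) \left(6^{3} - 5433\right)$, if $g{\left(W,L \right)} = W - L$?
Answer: $-84510183$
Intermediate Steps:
$\left(g{\left(154,o{\left(-6 \right)} \right)} + 16189\right) \left(6^{3} - 5433\right) = \left(\left(154 - 4 \left(-6\right)^{2}\right) + 16189\right) \left(6^{3} - 5433\right) = \left(\left(154 - 4 \cdot 36\right) + 16189\right) \left(216 - 5433\right) = \left(\left(154 - 144\right) + 16189\right) \left(-5217\right) = \left(10 + 16189\right) \left(-5217\right) = 16199 \left(-5217\right) = -84510183$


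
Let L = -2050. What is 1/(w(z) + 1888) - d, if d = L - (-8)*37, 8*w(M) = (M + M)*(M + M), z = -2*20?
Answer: 4714753/2688 ≈ 1754.0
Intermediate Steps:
z = -40
w(M) = M²/2 (w(M) = ((M + M)*(M + M))/8 = ((2*M)*(2*M))/8 = (4*M²)/8 = M²/2)
d = -1754 (d = -2050 - (-8)*37 = -2050 - 1*(-296) = -2050 + 296 = -1754)
1/(w(z) + 1888) - d = 1/((½)*(-40)² + 1888) - 1*(-1754) = 1/((½)*1600 + 1888) + 1754 = 1/(800 + 1888) + 1754 = 1/2688 + 1754 = 4714753/2688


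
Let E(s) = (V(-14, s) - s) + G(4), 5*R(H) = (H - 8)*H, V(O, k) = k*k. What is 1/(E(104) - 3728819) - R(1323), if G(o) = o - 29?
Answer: -1293720311269/3718132 ≈ -3.4795e+5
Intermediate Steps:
V(O, k) = k**2
G(o) = -29 + o
R(H) = H*(-8 + H)/5 (R(H) = ((H - 8)*H)/5 = ((-8 + H)*H)/5 = (H*(-8 + H))/5 = H*(-8 + H)/5)
E(s) = -25 + s**2 - s (E(s) = (s**2 - s) + (-29 + 4) = (s**2 - s) - 25 = -25 + s**2 - s)
1/(E(104) - 3728819) - R(1323) = 1/((-25 + 104**2 - 1*104) - 3728819) - 1323*(-8 + 1323)/5 = 1/((-25 + 10816 - 104) - 3728819) - 1323*1315/5 = 1/(10687 - 3728819) - 1*347949 = 1/(-3718132) - 347949 = -1/3718132 - 347949 = -1293720311269/3718132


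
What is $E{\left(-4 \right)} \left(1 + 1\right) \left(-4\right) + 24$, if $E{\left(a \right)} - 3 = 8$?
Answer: $-64$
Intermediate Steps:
$E{\left(a \right)} = 11$ ($E{\left(a \right)} = 3 + 8 = 11$)
$E{\left(-4 \right)} \left(1 + 1\right) \left(-4\right) + 24 = 11 \left(1 + 1\right) \left(-4\right) + 24 = 11 \cdot 2 \left(-4\right) + 24 = 11 \left(-8\right) + 24 = -88 + 24 = -64$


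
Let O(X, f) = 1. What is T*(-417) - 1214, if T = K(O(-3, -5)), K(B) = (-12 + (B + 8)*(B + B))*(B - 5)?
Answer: 8794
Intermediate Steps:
K(B) = (-12 + 2*B*(8 + B))*(-5 + B) (K(B) = (-12 + (8 + B)*(2*B))*(-5 + B) = (-12 + 2*B*(8 + B))*(-5 + B))
T = -24 (T = 60 - 92*1 + 2*1³ + 6*1² = 60 - 92 + 2*1 + 6*1 = 60 - 92 + 2 + 6 = -24)
T*(-417) - 1214 = -24*(-417) - 1214 = 10008 - 1214 = 8794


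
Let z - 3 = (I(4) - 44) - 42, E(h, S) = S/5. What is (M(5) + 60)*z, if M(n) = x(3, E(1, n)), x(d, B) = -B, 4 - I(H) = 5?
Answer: -4956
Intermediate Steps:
E(h, S) = S/5 (E(h, S) = S*(⅕) = S/5)
I(H) = -1 (I(H) = 4 - 1*5 = 4 - 5 = -1)
z = -84 (z = 3 + ((-1 - 44) - 42) = 3 + (-45 - 42) = 3 - 87 = -84)
M(n) = -n/5
(M(5) + 60)*z = (-⅕*5 + 60)*(-84) = (-1 + 60)*(-84) = 59*(-84) = -4956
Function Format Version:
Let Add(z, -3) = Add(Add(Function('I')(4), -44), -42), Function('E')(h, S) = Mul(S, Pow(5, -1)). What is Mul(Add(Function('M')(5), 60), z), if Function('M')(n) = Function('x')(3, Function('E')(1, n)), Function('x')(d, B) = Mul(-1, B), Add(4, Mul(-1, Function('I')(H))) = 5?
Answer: -4956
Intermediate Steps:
Function('E')(h, S) = Mul(Rational(1, 5), S) (Function('E')(h, S) = Mul(S, Rational(1, 5)) = Mul(Rational(1, 5), S))
Function('I')(H) = -1 (Function('I')(H) = Add(4, Mul(-1, 5)) = Add(4, -5) = -1)
z = -84 (z = Add(3, Add(Add(-1, -44), -42)) = Add(3, Add(-45, -42)) = Add(3, -87) = -84)
Function('M')(n) = Mul(Rational(-1, 5), n) (Function('M')(n) = Mul(-1, Mul(Rational(1, 5), n)) = Mul(Rational(-1, 5), n))
Mul(Add(Function('M')(5), 60), z) = Mul(Add(Mul(Rational(-1, 5), 5), 60), -84) = Mul(Add(-1, 60), -84) = Mul(59, -84) = -4956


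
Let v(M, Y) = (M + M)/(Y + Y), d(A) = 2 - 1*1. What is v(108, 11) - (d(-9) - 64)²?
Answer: -43551/11 ≈ -3959.2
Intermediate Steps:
d(A) = 1 (d(A) = 2 - 1 = 1)
v(M, Y) = M/Y (v(M, Y) = (2*M)/((2*Y)) = (2*M)*(1/(2*Y)) = M/Y)
v(108, 11) - (d(-9) - 64)² = 108/11 - (1 - 64)² = 108*(1/11) - 1*(-63)² = 108/11 - 1*3969 = 108/11 - 3969 = -43551/11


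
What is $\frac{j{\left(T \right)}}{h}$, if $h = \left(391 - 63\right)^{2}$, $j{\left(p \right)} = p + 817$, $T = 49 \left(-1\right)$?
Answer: $\frac{12}{1681} \approx 0.0071386$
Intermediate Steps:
$T = -49$
$j{\left(p \right)} = 817 + p$
$h = 107584$ ($h = 328^{2} = 107584$)
$\frac{j{\left(T \right)}}{h} = \frac{817 - 49}{107584} = 768 \cdot \frac{1}{107584} = \frac{12}{1681}$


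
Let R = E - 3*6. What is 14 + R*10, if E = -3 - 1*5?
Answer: -246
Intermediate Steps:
E = -8 (E = -3 - 5 = -8)
R = -26 (R = -8 - 3*6 = -8 - 18 = -26)
14 + R*10 = 14 - 26*10 = 14 - 260 = -246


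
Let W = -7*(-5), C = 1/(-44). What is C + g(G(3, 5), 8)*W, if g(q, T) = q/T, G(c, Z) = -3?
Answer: -1157/88 ≈ -13.148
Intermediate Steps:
C = -1/44 ≈ -0.022727
W = 35
C + g(G(3, 5), 8)*W = -1/44 - 3/8*35 = -1/44 - 105/8 = -1157/88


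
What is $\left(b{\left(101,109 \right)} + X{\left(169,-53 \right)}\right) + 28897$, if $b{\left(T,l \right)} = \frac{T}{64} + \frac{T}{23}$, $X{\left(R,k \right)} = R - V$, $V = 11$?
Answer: $\frac{42777747}{1472} \approx 29061.0$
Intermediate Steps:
$X{\left(R,k \right)} = -11 + R$ ($X{\left(R,k \right)} = R - 11 = -11 + R$)
$b{\left(T,l \right)} = \frac{87 T}{1472}$ ($b{\left(T,l \right)} = T \frac{1}{64} + T \frac{1}{23} = \frac{T}{64} + \frac{T}{23} = \frac{87 T}{1472}$)
$\left(b{\left(101,109 \right)} + X{\left(169,-53 \right)}\right) + 28897 = \left(\frac{87}{1472} \cdot 101 + \left(-11 + 169\right)\right) + 28897 = \left(\frac{8787}{1472} + 158\right) + 28897 = \frac{241363}{1472} + 28897 = \frac{42777747}{1472}$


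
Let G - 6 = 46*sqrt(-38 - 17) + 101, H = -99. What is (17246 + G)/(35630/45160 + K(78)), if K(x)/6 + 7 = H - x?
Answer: -78366148/4982101 - 207736*I*sqrt(55)/4982101 ≈ -15.73 - 0.30923*I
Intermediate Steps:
K(x) = -636 - 6*x (K(x) = -42 + 6*(-99 - x) = -42 + (-594 - 6*x) = -636 - 6*x)
G = 107 + 46*I*sqrt(55) (G = 6 + (46*sqrt(-38 - 17) + 101) = 6 + (46*sqrt(-55) + 101) = 6 + (46*(I*sqrt(55)) + 101) = 6 + (46*I*sqrt(55) + 101) = 6 + (101 + 46*I*sqrt(55)) = 107 + 46*I*sqrt(55) ≈ 107.0 + 341.15*I)
(17246 + G)/(35630/45160 + K(78)) = (17246 + (107 + 46*I*sqrt(55)))/(35630/45160 + (-636 - 6*78)) = (17353 + 46*I*sqrt(55))/(35630*(1/45160) + (-636 - 468)) = (17353 + 46*I*sqrt(55))/(3563/4516 - 1104) = (17353 + 46*I*sqrt(55))/(-4982101/4516) = (17353 + 46*I*sqrt(55))*(-4516/4982101) = -78366148/4982101 - 207736*I*sqrt(55)/4982101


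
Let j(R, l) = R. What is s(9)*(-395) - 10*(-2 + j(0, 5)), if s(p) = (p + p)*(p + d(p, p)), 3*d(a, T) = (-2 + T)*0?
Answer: -63970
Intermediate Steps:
d(a, T) = 0 (d(a, T) = ((-2 + T)*0)/3 = (⅓)*0 = 0)
s(p) = 2*p² (s(p) = (p + p)*(p + 0) = (2*p)*p = 2*p²)
s(9)*(-395) - 10*(-2 + j(0, 5)) = (2*9²)*(-395) - 10*(-2 + 0) = (2*81)*(-395) - 10*(-2) = 162*(-395) + 20 = -63990 + 20 = -63970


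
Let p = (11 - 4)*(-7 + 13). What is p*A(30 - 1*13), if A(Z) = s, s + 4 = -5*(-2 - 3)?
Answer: 882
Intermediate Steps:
s = 21 (s = -4 - 5*(-2 - 3) = -4 - 5*(-5) = -4 + 25 = 21)
p = 42 (p = 7*6 = 42)
A(Z) = 21
p*A(30 - 1*13) = 42*21 = 882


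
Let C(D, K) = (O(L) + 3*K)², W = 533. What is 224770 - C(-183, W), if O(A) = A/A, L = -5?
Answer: -2335230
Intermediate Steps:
O(A) = 1
C(D, K) = (1 + 3*K)²
224770 - C(-183, W) = 224770 - (1 + 3*533)² = 224770 - (1 + 1599)² = 224770 - 1*1600² = 224770 - 1*2560000 = 224770 - 2560000 = -2335230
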